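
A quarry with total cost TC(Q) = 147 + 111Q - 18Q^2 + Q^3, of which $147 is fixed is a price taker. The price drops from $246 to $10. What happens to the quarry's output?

Output falls from 15 to 0 (the firm shuts down)

MC = 111 - 36Q + 3Q^2; the shutdown threshold is min AVC = $30 (at Q = 9).
With P = $246 above the shutdown price, P = MC gives Q = 15.
At P = $10 < min AVC = $30, price no longer covers variable cost at any output, so the firm shuts down: Q = 0.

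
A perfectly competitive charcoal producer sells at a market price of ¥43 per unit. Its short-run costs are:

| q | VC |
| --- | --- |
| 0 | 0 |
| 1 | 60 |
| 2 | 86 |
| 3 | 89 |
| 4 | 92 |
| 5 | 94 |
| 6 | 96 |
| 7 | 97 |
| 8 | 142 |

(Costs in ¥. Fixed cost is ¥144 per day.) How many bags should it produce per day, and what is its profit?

q = 7; profit = ¥60

Profit at each row (π = 43q − TC): q=0: -144; q=1: -161; q=2: -144; q=3: -104; q=4: -64; q=5: -23; q=6: 18; q=7: 60; q=8: 58.
Profit is maximized at q = 7. AVC there is 97/7 = ¥13.86 ≤ P, so producing beats shutting down (which would give -¥144).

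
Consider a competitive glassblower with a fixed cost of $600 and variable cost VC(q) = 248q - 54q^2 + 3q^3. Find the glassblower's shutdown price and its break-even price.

Shutdown price = min AVC. AVC = 248 - 54q + 3q^2, with vertex at q = 9 and minimum $5.
ATC = 600/q + 248 - 54q + 3q^2. Setting dATC/dq = −600/q^2 − 54 + 6q = 0 gives q = 10 (since 6·10^3 − 54·10^2 = 600).
min ATC = 600/10 + 248 − 54·10 + 3·10^2 = $68. That is the break-even price.
Between these two prices the firm operates at a loss; above $68 it earns a profit.

Shutdown price = $5; break-even price = $68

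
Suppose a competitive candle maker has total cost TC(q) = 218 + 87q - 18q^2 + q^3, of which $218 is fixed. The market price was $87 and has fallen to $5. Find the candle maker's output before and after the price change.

Output falls from 12 to 0 (the firm shuts down)

MC = 87 - 36q + 3q^2; the shutdown threshold is min AVC = $6 (at q = 9).
At P = $87 ≥ min AVC, set P = MC on the rising branch: q = 12.
At P = $5 < min AVC = $6, price no longer covers variable cost at any output, so the firm shuts down: q = 0.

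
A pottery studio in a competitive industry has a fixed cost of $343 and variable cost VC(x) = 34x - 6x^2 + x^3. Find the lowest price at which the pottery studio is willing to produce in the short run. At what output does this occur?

The firm shuts down when price falls below the minimum of average variable cost. AVC = VC/x = 34 - 6x + x^2.
dAVC/dx = -6 + 2x = 0 gives x = 3. min AVC = 34 - 6·3 + 3^2 = 25.
For P < $25 the firm produces nothing.

$25 per unit, at x = 3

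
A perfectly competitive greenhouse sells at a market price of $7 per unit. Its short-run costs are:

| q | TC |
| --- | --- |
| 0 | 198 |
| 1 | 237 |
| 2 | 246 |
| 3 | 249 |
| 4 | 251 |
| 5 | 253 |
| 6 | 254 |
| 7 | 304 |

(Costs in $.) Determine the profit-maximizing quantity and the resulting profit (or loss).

q = 0 (shut down); profit = -$198

Tabulate TR − TC: q=0: -198; q=1: -230; q=2: -232; q=3: -228; q=4: -223; q=5: -218; q=6: -212; q=7: -255.
Profit is highest at q = 0. Equivalently, the lowest AVC in the table is 56/6 ≈ $9.33 at q = 6, and P = $7 falls below it — price never covers variable cost, so the firm shuts down and loses only its fixed cost.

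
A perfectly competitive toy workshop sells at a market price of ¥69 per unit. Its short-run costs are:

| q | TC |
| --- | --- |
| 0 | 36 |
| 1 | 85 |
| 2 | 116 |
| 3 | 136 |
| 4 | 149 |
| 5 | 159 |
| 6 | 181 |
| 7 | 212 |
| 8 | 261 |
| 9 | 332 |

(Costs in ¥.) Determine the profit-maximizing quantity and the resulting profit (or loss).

Tabulate TR − TC: q=0: -36; q=1: -16; q=2: 22; q=3: 71; q=4: 127; q=5: 186; q=6: 233; q=7: 271; q=8: 291; q=9: 289.
Profit is maximized at q = 8. AVC there is 225/8 = ¥28.12 ≤ P, so producing beats shutting down (which would give -¥36).

q = 8; profit = ¥291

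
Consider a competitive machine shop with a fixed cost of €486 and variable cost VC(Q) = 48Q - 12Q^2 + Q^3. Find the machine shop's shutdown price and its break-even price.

Shutdown price = €12; break-even price = €75

AVC = 48 - 12Q + Q^2; minimized at Q = 6, giving min AVC = €12. That is the shutdown price.
ATC = 486/Q + 48 - 12Q + Q^2. Setting dATC/dQ = −486/Q^2 − 12 + 2Q = 0 gives Q = 9 (since 2·9^3 − 12·9^2 = 486).
min ATC = 486/9 + 48 − 12·9 + 9^2 = €75. That is the break-even price.
Between these two prices the firm operates at a loss; above €75 it earns a profit.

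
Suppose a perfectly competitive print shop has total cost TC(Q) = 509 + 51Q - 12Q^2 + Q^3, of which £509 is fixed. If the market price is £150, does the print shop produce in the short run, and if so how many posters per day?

Produce at Q = 11

Strip out fixed cost: VC = 51Q - 12Q^2 + Q^3. Then AVC = 51 - 12Q + Q^2 and MC = 51 - 24Q + 3Q^2.
The AVC parabola has its vertex at Q = 12/2 = 6, where AVC = 51 - 12·6 + 6^2 = £15.
P = £150 exceeds min AVC = £15, so the firm stays open.
P = MC gives -99 - 24Q + 3Q^2 = 0, with roots -3 and 11. Take the larger (rising MC): Q* = 11.
Check: AVC at Q = 11 is £40 ≤ P, so revenue covers variable cost.
Profit = P·Q − TC = 150·11 − 949 = £701.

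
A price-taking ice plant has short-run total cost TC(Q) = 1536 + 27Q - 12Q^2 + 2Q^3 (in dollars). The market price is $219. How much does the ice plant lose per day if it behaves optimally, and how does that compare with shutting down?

Profit = -$256 at Q = 8

AVC = 27 - 12Q + 2Q^2; min AVC = $9 at Q = 3. Since P = $219 ≥ min AVC, the firm produces.
MC = 27 - 24Q + 6Q^2. Setting P = MC and taking the root on the rising branch gives Q* = 8.
TR = 219·8 = 1752. TC = 1536 + 472 = 2008. Profit = 1752 − 2008 = -$256.
By producing, the firm covers all variable cost plus $1280 of fixed cost; shutting down would lose the full $1536.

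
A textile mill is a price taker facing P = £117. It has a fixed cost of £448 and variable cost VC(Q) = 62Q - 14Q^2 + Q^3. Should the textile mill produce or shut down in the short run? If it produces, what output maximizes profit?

From TC, MC = TC'(Q) = 62 - 28Q + 3Q^2 and AVC = VC/Q = 62 - 14Q + Q^2.
AVC is minimized where dAVC/dQ = -14 + 2Q = 0, at Q = 7; min AVC = 62 - 14·7 + 7^2 = £13.
Because £117 ≥ £13, revenue can cover variable cost; the firm operates.
P = MC gives -55 - 28Q + 3Q^2 = 0, with roots -5/3 and 11. Take the larger (rising MC): Q* = 11.
Check: AVC at Q = 11 is £29 ≤ P, so revenue covers variable cost.
Profit = P·Q − TC = 117·11 − 767 = £520.

Produce at Q = 11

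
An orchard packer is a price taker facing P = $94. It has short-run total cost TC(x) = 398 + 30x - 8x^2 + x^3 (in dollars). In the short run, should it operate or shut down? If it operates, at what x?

Variable cost is VC = 30x - 8x^2 + x^3, so AVC = VC/x = 30 - 8x + x^2 and MC = dTC/dx = 30 - 16x + 3x^2.
The AVC parabola has its vertex at x = 8/2 = 4, where AVC = 30 - 8·4 + 4^2 = $14.
P = $94 exceeds min AVC = $14, so the firm stays open.
P = MC gives -64 - 16x + 3x^2 = 0, with roots -8/3 and 8. Take the larger (rising MC): x* = 8.
Check: AVC at x = 8 is $30 ≤ P, so revenue covers variable cost.
Profit = P·x − TC = 94·8 − 638 = $114.

Produce at x = 8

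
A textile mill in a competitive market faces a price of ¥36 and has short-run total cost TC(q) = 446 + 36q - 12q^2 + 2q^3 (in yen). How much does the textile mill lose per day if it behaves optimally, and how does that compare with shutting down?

Profit = -¥382 at q = 4

AVC = 36 - 12q + 2q^2; min AVC = ¥18 at q = 3. Since P = ¥36 ≥ min AVC, the firm produces.
MC = 36 - 24q + 6q^2. Setting P = MC and taking the root on the rising branch gives q* = 4.
TR = 36·4 = 144. TC = 446 + 80 = 526. Profit = 144 − 526 = -¥382.
That loss of ¥382 beats the ¥446 the firm would lose by shutting down; producing recovers ¥64 of fixed cost.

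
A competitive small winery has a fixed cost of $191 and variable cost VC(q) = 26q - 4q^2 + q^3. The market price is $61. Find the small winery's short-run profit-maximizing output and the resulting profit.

Profit = -$41 at q = 5

AVC = 26 - 4q + q^2; min AVC = $22 at q = 2. Since P = $61 ≥ min AVC, the firm produces.
With MC = 26 - 8q + 3q^2, P = MC on the upward-sloping part at q* = 5.
TR = 61·5 = 305. TC = 191 + 155 = 346. Profit = 305 − 346 = -$41.
Shutting down would mean losing the fixed cost of $191, so operating at a loss of $41 is better by $150.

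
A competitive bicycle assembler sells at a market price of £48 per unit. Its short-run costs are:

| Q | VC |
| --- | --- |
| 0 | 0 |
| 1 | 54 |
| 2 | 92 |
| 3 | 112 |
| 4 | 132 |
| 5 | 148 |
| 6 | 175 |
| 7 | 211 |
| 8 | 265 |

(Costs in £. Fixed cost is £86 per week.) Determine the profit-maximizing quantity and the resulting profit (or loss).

Tabulate TR − TC: Q=0: -86; Q=1: -92; Q=2: -82; Q=3: -54; Q=4: -26; Q=5: 6; Q=6: 27; Q=7: 39; Q=8: 33.
Profit is maximized at Q = 7. AVC there is 211/7 = £30.14 ≤ P, so producing beats shutting down (which would give -£86).

Q = 7; profit = £39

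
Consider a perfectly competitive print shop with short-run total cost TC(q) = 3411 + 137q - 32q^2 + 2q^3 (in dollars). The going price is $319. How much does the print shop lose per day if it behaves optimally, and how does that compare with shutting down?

Profit = -$31 at q = 13

AVC = 137 - 32q + 2q^2; min AVC = $9 at q = 8. Since P = $319 ≥ min AVC, the firm produces.
MC = 137 - 64q + 6q^2. Setting P = MC and taking the root on the rising branch gives q* = 13.
TR = 319·13 = 4147. TC = 3411 + 767 = 4178. Profit = 4147 − 4178 = -$31.
By producing, the firm covers all variable cost plus $3380 of fixed cost; shutting down would lose the full $3411.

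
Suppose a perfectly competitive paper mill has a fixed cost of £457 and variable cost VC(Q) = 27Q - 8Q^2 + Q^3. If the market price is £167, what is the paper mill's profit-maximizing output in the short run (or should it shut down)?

Variable cost is VC = 27Q - 8Q^2 + Q^3, so AVC = VC/Q = 27 - 8Q + Q^2 and MC = dTC/dQ = 27 - 16Q + 3Q^2.
AVC is minimized where dAVC/dQ = -8 + 2Q = 0, at Q = 4; min AVC = 27 - 8·4 + 4^2 = £11.
Because £167 ≥ £11, revenue can cover variable cost; the firm operates.
Set P = MC: 167 = 27 - 16Q + 3Q^2 → -140 - 16Q + 3Q^2 = 0. The roots are Q = -14/3 and Q = 10; the profit-maximizing output is on the rising part of MC, so Q* = 10.
Check: AVC at Q = 10 is £47 ≤ P, so revenue covers variable cost.
Profit = P·Q − TC = 167·10 − 927 = £743.

Produce at Q = 10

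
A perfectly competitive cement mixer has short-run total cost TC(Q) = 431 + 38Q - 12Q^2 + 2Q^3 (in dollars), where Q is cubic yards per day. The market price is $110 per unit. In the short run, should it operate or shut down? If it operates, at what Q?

Produce at Q = 6

Variable cost is VC = 38Q - 12Q^2 + 2Q^3, so AVC = VC/Q = 38 - 12Q + 2Q^2 and MC = dTC/dQ = 38 - 24Q + 6Q^2.
The AVC parabola has its vertex at Q = 12/4 = 3, where AVC = 38 - 12·3 + 2·3^2 = $20.
Because $110 ≥ $20, revenue can cover variable cost; the firm operates.
Set P = MC: 110 = 38 - 24Q + 6Q^2 → -72 - 24Q + 6Q^2 = 0. The roots are Q = -2 and Q = 6; the profit-maximizing output is on the rising part of MC, so Q* = 6.
Check: AVC at Q = 6 is $38 ≤ P, so revenue covers variable cost.
Profit = P·Q − TC = 110·6 − 659 = $1.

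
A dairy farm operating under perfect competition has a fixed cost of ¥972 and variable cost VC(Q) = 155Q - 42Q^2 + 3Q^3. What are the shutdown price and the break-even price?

AVC = 155 - 42Q + 3Q^2; minimized at Q = 7, giving min AVC = ¥8. That is the shutdown price.
ATC = 972/Q + 155 - 42Q + 3Q^2. Setting dATC/dQ = −972/Q^2 − 42 + 6Q = 0 gives Q = 9 (since 6·9^3 − 42·9^2 = 972).
min ATC = 972/9 + 155 − 42·9 + 3·9^2 = ¥128. That is the break-even price.
For ¥8 ≤ P < ¥128 the firm produces at a loss; below ¥8 it shuts down.

Shutdown price = ¥8; break-even price = ¥128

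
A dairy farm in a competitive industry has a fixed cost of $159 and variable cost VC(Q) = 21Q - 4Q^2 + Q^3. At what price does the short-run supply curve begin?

$17 per unit

The shutdown price is the minimum of AVC. VC = 21Q - 4Q^2 + Q^3, so AVC = 21 - 4Q + Q^2.
At the minimum of AVC, MC = AVC. MC = 21 - 8Q + 3Q^2; setting MC = AVC gives 2Q^2 - 4Q = 0, so Q = 2. min AVC = 17.
The firm shuts down for any P below $17.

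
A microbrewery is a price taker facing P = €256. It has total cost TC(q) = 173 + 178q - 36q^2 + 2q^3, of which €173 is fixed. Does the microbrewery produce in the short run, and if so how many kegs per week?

Produce at q = 13

From TC, MC = TC'(q) = 178 - 72q + 6q^2 and AVC = VC/q = 178 - 36q + 2q^2.
AVC hits its minimum where MC = AVC, at q = 9, giving min AVC = 178 - 36·9 + 2·9^2 = €16.
P = €256 exceeds min AVC = €16, so the firm stays open.
Solving P = MC: -78 - 72q + 6q^2 = 0 ⇒ q = -1 or 13. On the upward-sloping branch, q* = 13.
Check: AVC at q = 13 is €48 ≤ P, so revenue covers variable cost.
Profit = P·q − TC = 256·13 − 797 = €2531.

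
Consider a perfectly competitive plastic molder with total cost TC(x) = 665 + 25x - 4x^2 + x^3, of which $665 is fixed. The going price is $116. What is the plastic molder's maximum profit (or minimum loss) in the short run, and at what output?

Profit = -$175 at x = 7

AVC = 25 - 4x + x^2 has its minimum $21 at x = 2; price $116 clears that bar, so the firm operates.
MC = 25 - 8x + 3x^2. Setting P = MC and taking the root on the rising branch gives x* = 7.
TR = 116·7 = 812. TC = 665 + 322 = 987. Profit = 812 − 987 = -$175.
That loss of $175 beats the $665 the firm would lose by shutting down; producing recovers $490 of fixed cost.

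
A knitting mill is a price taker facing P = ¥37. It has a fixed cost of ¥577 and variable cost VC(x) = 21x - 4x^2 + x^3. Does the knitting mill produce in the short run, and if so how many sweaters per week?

Produce at x = 4

Strip out fixed cost: VC = 21x - 4x^2 + x^3. Then AVC = 21 - 4x + x^2 and MC = 21 - 8x + 3x^2.
AVC hits its minimum where MC = AVC, at x = 2, giving min AVC = 21 - 4·2 + 2^2 = ¥17.
Because ¥37 ≥ ¥17, revenue can cover variable cost; the firm operates.
Set P = MC: 37 = 21 - 8x + 3x^2 → -16 - 8x + 3x^2 = 0. The roots are x = -4/3 and x = 4; the profit-maximizing output is on the rising part of MC, so x* = 4.
Check: AVC at x = 4 is ¥21 ≤ P, so revenue covers variable cost.
Profit = P·x − TC = 37·4 − 661 = -¥513, a loss, but smaller than the ¥577 fixed cost the firm would lose by shutting down.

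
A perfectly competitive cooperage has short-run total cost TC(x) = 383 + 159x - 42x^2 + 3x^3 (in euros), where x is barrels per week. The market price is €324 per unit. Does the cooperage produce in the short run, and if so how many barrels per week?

From TC, MC = TC'(x) = 159 - 84x + 9x^2 and AVC = VC/x = 159 - 42x + 3x^2.
The AVC parabola has its vertex at x = 42/6 = 7, where AVC = 159 - 42·7 + 3·7^2 = €12.
Since P = €324 ≥ min AVC = €12, price covers variable cost and the firm should produce.
Solving P = MC: -165 - 84x + 9x^2 = 0 ⇒ x = -5/3 or 11. On the upward-sloping branch, x* = 11.
Check: AVC at x = 11 is €60 ≤ P, so revenue covers variable cost.
Profit = P·x − TC = 324·11 − 1043 = €2521.

Produce at x = 11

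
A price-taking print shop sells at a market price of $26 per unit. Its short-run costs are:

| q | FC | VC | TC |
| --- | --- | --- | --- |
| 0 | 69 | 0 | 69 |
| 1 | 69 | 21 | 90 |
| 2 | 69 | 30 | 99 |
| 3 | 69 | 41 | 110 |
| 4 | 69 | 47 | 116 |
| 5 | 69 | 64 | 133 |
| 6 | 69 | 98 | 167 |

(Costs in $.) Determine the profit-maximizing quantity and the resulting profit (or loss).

q = 5; profit = -$3

Profit at each row (π = 26q − TC): q=0: -69; q=1: -64; q=2: -47; q=3: -32; q=4: -12; q=5: -3; q=6: -11.
Profit is maximized at q = 5. AVC there is 64/5 = $12.80 ≤ P, so producing beats shutting down (which would give -$69).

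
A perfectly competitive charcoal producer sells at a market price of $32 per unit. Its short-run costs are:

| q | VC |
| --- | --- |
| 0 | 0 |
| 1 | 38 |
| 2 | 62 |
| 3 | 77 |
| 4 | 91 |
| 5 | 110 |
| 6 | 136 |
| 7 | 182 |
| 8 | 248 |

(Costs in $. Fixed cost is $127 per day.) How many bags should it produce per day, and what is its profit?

Compute π = P·q − TC at each output: q=0: -127; q=1: -133; q=2: -125; q=3: -108; q=4: -90; q=5: -77; q=6: -71; q=7: -85; q=8: -119.
Profit is maximized at q = 6. AVC there is 136/6 = $22.67 ≤ P, so producing beats shutting down (which would give -$127).

q = 6; profit = -$71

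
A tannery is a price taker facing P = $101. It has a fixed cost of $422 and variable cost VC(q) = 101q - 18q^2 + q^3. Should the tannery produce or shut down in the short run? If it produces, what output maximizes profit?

Variable cost is VC = 101q - 18q^2 + q^3, so AVC = VC/q = 101 - 18q + q^2 and MC = dTC/dq = 101 - 36q + 3q^2.
The AVC parabola has its vertex at q = 18/2 = 9, where AVC = 101 - 18·9 + 9^2 = $20.
P = $101 exceeds min AVC = $20, so the firm stays open.
Solving P = MC: -36q + 3q^2 = 0 ⇒ q = 0 or 12. On the upward-sloping branch, q* = 12.
Check: AVC at q = 12 is $29 ≤ P, so revenue covers variable cost.
Profit = P·q − TC = 101·12 − 770 = $442.

Produce at q = 12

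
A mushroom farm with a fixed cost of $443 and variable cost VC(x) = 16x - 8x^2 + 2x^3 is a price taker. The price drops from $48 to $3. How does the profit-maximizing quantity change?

Output falls from 4 to 0 (the firm shuts down)

AVC = 16 - 8x + 2x^2, minimized at x = 2 where min AVC = $8. MC = 16 - 16x + 6x^2.
With P = $48 above the shutdown price, P = MC gives x = 4.
At P = $3 < min AVC = $8, price no longer covers variable cost at any output, so the firm shuts down: x = 0.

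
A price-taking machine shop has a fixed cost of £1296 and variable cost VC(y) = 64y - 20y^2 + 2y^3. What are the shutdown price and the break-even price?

Shutdown price = £14; break-even price = £190

AVC = 64 - 20y + 2y^2; minimized at y = 5, giving min AVC = £14. That is the shutdown price.
ATC = 1296/y + 64 - 20y + 2y^2. Setting dATC/dy = −1296/y^2 − 20 + 4y = 0 gives y = 9 (since 4·9^3 − 20·9^2 = 1296).
min ATC = 1296/9 + 64 − 20·9 + 2·9^2 = £190. That is the break-even price.
For £14 ≤ P < £190 the firm produces at a loss; below £14 it shuts down.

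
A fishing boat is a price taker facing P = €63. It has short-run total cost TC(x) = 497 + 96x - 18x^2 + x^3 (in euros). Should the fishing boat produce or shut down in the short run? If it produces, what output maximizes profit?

Produce at x = 11

Variable cost is VC = 96x - 18x^2 + x^3, so AVC = VC/x = 96 - 18x + x^2 and MC = dTC/dx = 96 - 36x + 3x^2.
The AVC parabola has its vertex at x = 18/2 = 9, where AVC = 96 - 18·9 + 9^2 = €15.
Because €63 ≥ €15, revenue can cover variable cost; the firm operates.
Set P = MC: 63 = 96 - 36x + 3x^2 → 33 - 36x + 3x^2 = 0. The roots are x = 1 and x = 11; the profit-maximizing output is on the rising part of MC, so x* = 11.
Check: AVC at x = 11 is €19 ≤ P, so revenue covers variable cost.
Profit = P·x − TC = 63·11 − 706 = -€13, a loss, but smaller than the €497 fixed cost the firm would lose by shutting down.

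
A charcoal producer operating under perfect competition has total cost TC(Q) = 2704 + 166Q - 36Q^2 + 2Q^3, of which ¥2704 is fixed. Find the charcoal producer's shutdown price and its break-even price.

Shutdown price = ¥4; break-even price = ¥244

AVC = 166 - 36Q + 2Q^2; minimized at Q = 9, giving min AVC = ¥4. That is the shutdown price.
ATC = 2704/Q + 166 - 36Q + 2Q^2. Setting dATC/dQ = −2704/Q^2 − 36 + 4Q = 0 gives Q = 13 (since 4·13^3 − 36·13^2 = 2704).
min ATC = 2704/13 + 166 − 36·13 + 2·13^2 = ¥244. That is the break-even price.
For ¥4 ≤ P < ¥244 the firm produces at a loss; below ¥4 it shuts down.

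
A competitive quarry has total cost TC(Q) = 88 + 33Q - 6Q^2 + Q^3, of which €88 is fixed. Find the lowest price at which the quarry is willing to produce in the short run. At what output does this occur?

The firm shuts down when price falls below the minimum of average variable cost. AVC = VC/Q = 33 - 6Q + Q^2.
At the minimum of AVC, MC = AVC. MC = 33 - 12Q + 3Q^2; setting MC = AVC gives 2Q^2 - 6Q = 0, so Q = 3. min AVC = 24.
For P < €24 the firm produces nothing.

€24 per unit, at Q = 3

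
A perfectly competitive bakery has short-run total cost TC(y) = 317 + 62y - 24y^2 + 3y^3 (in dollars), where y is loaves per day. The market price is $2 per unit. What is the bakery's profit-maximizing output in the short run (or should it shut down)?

Shut down

Variable cost is VC = 62y - 24y^2 + 3y^3, so AVC = VC/y = 62 - 24y + 3y^2 and MC = dTC/dy = 62 - 48y + 9y^2.
The AVC parabola has its vertex at y = 24/6 = 4, where AVC = 62 - 24·4 + 3·4^2 = $14.
With P < min AVC ($2 < $14), every unit sold adds to the loss.
Best response: produce nothing and absorb the $317 fixed cost.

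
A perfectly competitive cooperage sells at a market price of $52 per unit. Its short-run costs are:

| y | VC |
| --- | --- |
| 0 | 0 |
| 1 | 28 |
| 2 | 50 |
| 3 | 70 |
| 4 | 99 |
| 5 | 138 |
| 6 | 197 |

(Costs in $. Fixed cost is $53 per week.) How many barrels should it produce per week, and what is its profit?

y = 5; profit = $69

Compute π = P·y − TC at each output: y=0: -53; y=1: -29; y=2: 1; y=3: 33; y=4: 56; y=5: 69; y=6: 62.
Profit is maximized at y = 5. AVC there is 138/5 = $27.60 ≤ P, so producing beats shutting down (which would give -$53).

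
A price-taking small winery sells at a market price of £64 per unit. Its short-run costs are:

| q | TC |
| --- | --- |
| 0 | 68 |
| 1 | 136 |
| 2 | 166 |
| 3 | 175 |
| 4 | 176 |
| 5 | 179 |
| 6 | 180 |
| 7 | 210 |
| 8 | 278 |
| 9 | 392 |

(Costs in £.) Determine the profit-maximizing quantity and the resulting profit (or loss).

q = 7; profit = £238

Compute π = P·q − TC at each output: q=0: -68; q=1: -72; q=2: -38; q=3: 17; q=4: 80; q=5: 141; q=6: 204; q=7: 238; q=8: 234; q=9: 184.
Profit is maximized at q = 7. AVC there is 142/7 = £20.29 ≤ P, so producing beats shutting down (which would give -£68).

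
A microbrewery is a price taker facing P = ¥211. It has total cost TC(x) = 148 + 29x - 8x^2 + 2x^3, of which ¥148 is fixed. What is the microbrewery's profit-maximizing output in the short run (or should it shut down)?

Produce at x = 7

Strip out fixed cost: VC = 29x - 8x^2 + 2x^3. Then AVC = 29 - 8x + 2x^2 and MC = 29 - 16x + 6x^2.
The AVC parabola has its vertex at x = 8/4 = 2, where AVC = 29 - 8·2 + 2·2^2 = ¥21.
Because ¥211 ≥ ¥21, revenue can cover variable cost; the firm operates.
Solving P = MC: -182 - 16x + 6x^2 = 0 ⇒ x = -13/3 or 7. On the upward-sloping branch, x* = 7.
Check: AVC at x = 7 is ¥71 ≤ P, so revenue covers variable cost.
Profit = P·x − TC = 211·7 − 645 = ¥832.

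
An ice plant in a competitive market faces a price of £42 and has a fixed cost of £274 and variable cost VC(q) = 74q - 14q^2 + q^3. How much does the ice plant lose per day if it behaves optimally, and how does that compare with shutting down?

Profit = -£146 at q = 8

AVC = 74 - 14q + q^2 has its minimum £25 at q = 7; price £42 clears that bar, so the firm operates.
MC = 74 - 28q + 3q^2. Setting P = MC and taking the root on the rising branch gives q* = 8.
TR = 42·8 = 336. TC = 274 + 208 = 482. Profit = 336 − 482 = -£146.
That loss of £146 beats the £274 the firm would lose by shutting down; producing recovers £128 of fixed cost.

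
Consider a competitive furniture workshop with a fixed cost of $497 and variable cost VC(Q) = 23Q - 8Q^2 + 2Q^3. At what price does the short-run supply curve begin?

$15 per unit

The firm shuts down when price falls below the minimum of average variable cost. AVC = VC/Q = 23 - 8Q + 2Q^2.
At the minimum of AVC, MC = AVC. MC = 23 - 16Q + 6Q^2; setting MC = AVC gives 4Q^2 - 8Q = 0, so Q = 2. min AVC = 15.
The firm shuts down for any P below $15.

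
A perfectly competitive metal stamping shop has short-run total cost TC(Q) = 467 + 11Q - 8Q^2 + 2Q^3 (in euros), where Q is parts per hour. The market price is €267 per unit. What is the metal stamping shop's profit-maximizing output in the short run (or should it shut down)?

Variable cost is VC = 11Q - 8Q^2 + 2Q^3, so AVC = VC/Q = 11 - 8Q + 2Q^2 and MC = dTC/dQ = 11 - 16Q + 6Q^2.
AVC hits its minimum where MC = AVC, at Q = 2, giving min AVC = 11 - 8·2 + 2·2^2 = €3.
Since P = €267 ≥ min AVC = €3, price covers variable cost and the firm should produce.
Solving P = MC: -256 - 16Q + 6Q^2 = 0 ⇒ Q = -16/3 or 8. On the upward-sloping branch, Q* = 8.
Check: AVC at Q = 8 is €75 ≤ P, so revenue covers variable cost.
Profit = P·Q − TC = 267·8 − 1067 = €1069.

Produce at Q = 8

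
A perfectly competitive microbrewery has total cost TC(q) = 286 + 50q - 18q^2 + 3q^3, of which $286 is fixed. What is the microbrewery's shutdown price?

The shutdown price is the minimum of AVC. VC = 50q - 18q^2 + 3q^3, so AVC = 50 - 18q + 3q^2.
dAVC/dq = -18 + 6q = 0 gives q = 3. min AVC = 50 - 18·3 + 3·3^2 = 23.
For P < $23 the firm produces nothing.

$23 per unit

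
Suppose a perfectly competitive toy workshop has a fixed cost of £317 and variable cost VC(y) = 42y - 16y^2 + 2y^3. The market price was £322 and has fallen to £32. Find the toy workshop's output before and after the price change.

Output falls from 10 to 5

MC = 42 - 32y + 6y^2; the shutdown threshold is min AVC = £10 (at y = 4).
With P = £322 above the shutdown price, P = MC gives y = 10.
At P = £32 ≥ min AVC, set P = MC: y = 5. The firm stays open but cuts output.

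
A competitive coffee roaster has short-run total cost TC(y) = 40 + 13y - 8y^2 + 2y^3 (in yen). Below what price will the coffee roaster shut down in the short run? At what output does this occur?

The shutdown price is the minimum of AVC. VC = 13y - 8y^2 + 2y^3, so AVC = 13 - 8y + 2y^2.
At the minimum of AVC, MC = AVC. MC = 13 - 16y + 6y^2; setting MC = AVC gives 4y^2 - 8y = 0, so y = 2. min AVC = 5.
For P < ¥5 the firm produces nothing.

¥5 per unit, at y = 2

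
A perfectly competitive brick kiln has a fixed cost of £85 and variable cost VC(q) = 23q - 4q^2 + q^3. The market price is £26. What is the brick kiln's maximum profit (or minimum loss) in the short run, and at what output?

Profit = -£67 at q = 3

AVC = 23 - 4q + q^2; min AVC = £19 at q = 2. Since P = £26 ≥ min AVC, the firm produces.
With MC = 23 - 8q + 3q^2, P = MC on the upward-sloping part at q* = 3.
TR = 26·3 = 78. TC = 85 + 60 = 145. Profit = 78 − 145 = -£67.
Shutting down would mean losing the fixed cost of £85, so operating at a loss of £67 is better by £18.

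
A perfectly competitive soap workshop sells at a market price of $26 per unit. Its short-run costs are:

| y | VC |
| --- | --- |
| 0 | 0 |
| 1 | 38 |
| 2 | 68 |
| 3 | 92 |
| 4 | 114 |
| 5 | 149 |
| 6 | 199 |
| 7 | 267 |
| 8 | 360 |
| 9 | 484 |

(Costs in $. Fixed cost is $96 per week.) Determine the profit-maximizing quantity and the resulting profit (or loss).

Profit at each row (π = 26y − TC): y=0: -96; y=1: -108; y=2: -112; y=3: -110; y=4: -106; y=5: -115; y=6: -139; y=7: -181; y=8: -248; y=9: -346.
Profit is highest at y = 0. Equivalently, the lowest AVC in the table is 114/4 ≈ $28.50 at y = 4, and P = $26 falls below it — price never covers variable cost, so the firm shuts down and loses only its fixed cost.

y = 0 (shut down); profit = -$96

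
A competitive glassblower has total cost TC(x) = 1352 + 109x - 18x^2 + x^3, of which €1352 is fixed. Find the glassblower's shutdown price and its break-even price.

AVC = 109 - 18x + x^2; minimized at x = 9, giving min AVC = €28. That is the shutdown price.
ATC = 1352/x + 109 - 18x + x^2. Setting dATC/dx = −1352/x^2 − 18 + 2x = 0 gives x = 13 (since 2·13^3 − 18·13^2 = 1352).
min ATC = 1352/13 + 109 − 18·13 + 13^2 = €148. That is the break-even price.
For €28 ≤ P < €148 the firm produces at a loss; below €28 it shuts down.

Shutdown price = €28; break-even price = €148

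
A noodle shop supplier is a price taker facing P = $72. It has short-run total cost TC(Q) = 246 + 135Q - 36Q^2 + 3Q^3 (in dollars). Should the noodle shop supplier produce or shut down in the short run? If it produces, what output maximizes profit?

Variable cost is VC = 135Q - 36Q^2 + 3Q^3, so AVC = VC/Q = 135 - 36Q + 3Q^2 and MC = dTC/dQ = 135 - 72Q + 9Q^2.
The AVC parabola has its vertex at Q = 36/6 = 6, where AVC = 135 - 36·6 + 3·6^2 = $27.
P = $72 exceeds min AVC = $27, so the firm stays open.
Solving P = MC: 63 - 72Q + 9Q^2 = 0 ⇒ Q = 1 or 7. On the upward-sloping branch, Q* = 7.
Check: AVC at Q = 7 is $30 ≤ P, so revenue covers variable cost.
Profit = P·Q − TC = 72·7 − 456 = $48.

Produce at Q = 7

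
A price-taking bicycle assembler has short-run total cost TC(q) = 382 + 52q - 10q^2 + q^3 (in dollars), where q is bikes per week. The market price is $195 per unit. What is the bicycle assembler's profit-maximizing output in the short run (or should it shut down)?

Variable cost is VC = 52q - 10q^2 + q^3, so AVC = VC/q = 52 - 10q + q^2 and MC = dTC/dq = 52 - 20q + 3q^2.
AVC hits its minimum where MC = AVC, at q = 5, giving min AVC = 52 - 10·5 + 5^2 = $27.
Because $195 ≥ $27, revenue can cover variable cost; the firm operates.
Set P = MC: 195 = 52 - 20q + 3q^2 → -143 - 20q + 3q^2 = 0. The roots are q = -13/3 and q = 11; the profit-maximizing output is on the rising part of MC, so q* = 11.
Check: AVC at q = 11 is $63 ≤ P, so revenue covers variable cost.
Profit = P·q − TC = 195·11 − 1075 = $1070.

Produce at q = 11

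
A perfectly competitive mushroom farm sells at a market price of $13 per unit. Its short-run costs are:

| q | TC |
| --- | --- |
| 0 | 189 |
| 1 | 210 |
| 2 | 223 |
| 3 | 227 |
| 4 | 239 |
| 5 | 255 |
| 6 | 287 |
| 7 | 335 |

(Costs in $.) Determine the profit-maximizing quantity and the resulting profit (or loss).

Tabulate TR − TC: q=0: -189; q=1: -197; q=2: -197; q=3: -188; q=4: -187; q=5: -190; q=6: -209; q=7: -244.
Profit is maximized at q = 4. AVC there is 50/4 = $12.50 ≤ P, so producing beats shutting down (which would give -$189).

q = 4; profit = -$187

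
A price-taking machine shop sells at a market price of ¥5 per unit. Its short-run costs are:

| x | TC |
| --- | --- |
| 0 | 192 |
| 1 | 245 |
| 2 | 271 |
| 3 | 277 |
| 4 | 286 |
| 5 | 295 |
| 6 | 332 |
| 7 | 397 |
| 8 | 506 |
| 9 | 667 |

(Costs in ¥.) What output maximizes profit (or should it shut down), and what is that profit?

x = 0 (shut down); profit = -¥192

Tabulate TR − TC: x=0: -192; x=1: -240; x=2: -261; x=3: -262; x=4: -266; x=5: -270; x=6: -302; x=7: -362; x=8: -466; x=9: -622.
Profit is highest at x = 0. Equivalently, the lowest AVC in the table is 103/5 ≈ ¥20.60 at x = 5, and P = ¥5 falls below it — price never covers variable cost, so the firm shuts down and loses only its fixed cost.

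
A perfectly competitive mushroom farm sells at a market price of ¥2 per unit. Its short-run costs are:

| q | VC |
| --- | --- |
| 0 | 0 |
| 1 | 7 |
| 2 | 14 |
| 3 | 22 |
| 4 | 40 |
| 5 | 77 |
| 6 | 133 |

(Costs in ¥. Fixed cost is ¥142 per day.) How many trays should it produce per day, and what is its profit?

q = 0 (shut down); profit = -¥142

Profit at each row (π = 2q − TC): q=0: -142; q=1: -147; q=2: -152; q=3: -158; q=4: -174; q=5: -209; q=6: -263.
Profit is highest at q = 0. Equivalently, the lowest AVC in the table is 7/1 ≈ ¥7 at q = 1, and P = ¥2 falls below it — price never covers variable cost, so the firm shuts down and loses only its fixed cost.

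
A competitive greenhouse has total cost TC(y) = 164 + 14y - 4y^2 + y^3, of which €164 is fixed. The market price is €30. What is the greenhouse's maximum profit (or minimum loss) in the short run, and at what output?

AVC = 14 - 4y + y^2 has its minimum €10 at y = 2; price €30 clears that bar, so the firm operates.
MC = 14 - 8y + 3y^2. Setting P = MC and taking the root on the rising branch gives y* = 4.
TR = 30·4 = 120. TC = 164 + 56 = 220. Profit = 120 − 220 = -€100.
That loss of €100 beats the €164 the firm would lose by shutting down; producing recovers €64 of fixed cost.

Profit = -€100 at y = 4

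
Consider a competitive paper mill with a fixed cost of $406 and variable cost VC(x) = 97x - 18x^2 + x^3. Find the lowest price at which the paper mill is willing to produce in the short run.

$16 per unit

Short-run supply begins at min AVC. From VC = 97x - 18x^2 + x^3, AVC = 97 - 18x + x^2.
dAVC/dx = -18 + 2x = 0 gives x = 9. min AVC = 97 - 18·9 + 9^2 = 16.
For P < $16 the firm produces nothing.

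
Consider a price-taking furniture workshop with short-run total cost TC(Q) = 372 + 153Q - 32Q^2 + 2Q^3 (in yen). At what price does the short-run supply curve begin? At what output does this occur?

Short-run supply begins at min AVC. From VC = 153Q - 32Q^2 + 2Q^3, AVC = 153 - 32Q + 2Q^2.
At the minimum of AVC, MC = AVC. MC = 153 - 64Q + 6Q^2; setting MC = AVC gives 4Q^2 - 32Q = 0, so Q = 8. min AVC = 25.
The firm shuts down for any P below ¥25.

¥25 per unit, at Q = 8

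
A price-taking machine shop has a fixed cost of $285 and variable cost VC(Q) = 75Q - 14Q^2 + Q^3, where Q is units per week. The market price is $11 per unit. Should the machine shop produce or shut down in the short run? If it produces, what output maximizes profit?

From TC, MC = TC'(Q) = 75 - 28Q + 3Q^2 and AVC = VC/Q = 75 - 14Q + Q^2.
The AVC parabola has its vertex at Q = 14/2 = 7, where AVC = 75 - 14·7 + 7^2 = $26.
P = $11 lies below min AVC = $26; no output level covers variable cost.
The firm minimizes its loss by shutting down and losing only its fixed cost of $285.

Shut down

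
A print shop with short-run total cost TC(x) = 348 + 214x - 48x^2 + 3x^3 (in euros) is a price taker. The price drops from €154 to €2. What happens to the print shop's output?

Output falls from 10 to 0 (the firm shuts down)

MC = 214 - 96x + 9x^2; the shutdown threshold is min AVC = €22 (at x = 8).
With P = €154 above the shutdown price, P = MC gives x = 10.
At P = €2 < min AVC = €22, price no longer covers variable cost at any output, so the firm shuts down: x = 0.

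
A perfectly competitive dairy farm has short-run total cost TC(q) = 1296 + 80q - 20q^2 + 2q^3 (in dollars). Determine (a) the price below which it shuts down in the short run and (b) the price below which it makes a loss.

Shutdown price = $30; break-even price = $206

Shutdown price = min AVC. AVC = 80 - 20q + 2q^2, with vertex at q = 5 and minimum $30.
ATC = 1296/q + 80 - 20q + 2q^2. Setting dATC/dq = −1296/q^2 − 20 + 4q = 0 gives q = 9 (since 4·9^3 − 20·9^2 = 1296).
min ATC = 1296/9 + 80 − 20·9 + 2·9^2 = $206. That is the break-even price.
For $30 ≤ P < $206 the firm produces at a loss; below $30 it shuts down.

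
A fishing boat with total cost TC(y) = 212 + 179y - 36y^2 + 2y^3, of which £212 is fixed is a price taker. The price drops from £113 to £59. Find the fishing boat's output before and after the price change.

Output falls from 11 to 10

AVC = 179 - 36y + 2y^2, minimized at y = 9 where min AVC = £17. MC = 179 - 72y + 6y^2.
At P = £113 ≥ min AVC, set P = MC on the rising branch: y = 11.
At P = £59 ≥ min AVC, set P = MC: y = 10. The firm stays open but cuts output.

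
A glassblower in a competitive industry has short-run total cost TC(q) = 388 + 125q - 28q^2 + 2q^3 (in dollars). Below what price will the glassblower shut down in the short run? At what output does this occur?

Short-run supply begins at min AVC. From VC = 125q - 28q^2 + 2q^3, AVC = 125 - 28q + 2q^2.
At the minimum of AVC, MC = AVC. MC = 125 - 56q + 6q^2; setting MC = AVC gives 4q^2 - 28q = 0, so q = 7. min AVC = 27.
The firm shuts down for any P below $27.

$27 per unit, at q = 7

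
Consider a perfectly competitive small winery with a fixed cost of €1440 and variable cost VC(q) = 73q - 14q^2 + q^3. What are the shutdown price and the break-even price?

Shutdown price = €24; break-even price = €169

AVC = 73 - 14q + q^2; minimized at q = 7, giving min AVC = €24. That is the shutdown price.
ATC = 1440/q + 73 - 14q + q^2. Setting dATC/dq = −1440/q^2 − 14 + 2q = 0 gives q = 12 (since 2·12^3 − 14·12^2 = 1440).
min ATC = 1440/12 + 73 − 14·12 + 12^2 = €169. That is the break-even price.
Between these two prices the firm operates at a loss; above €169 it earns a profit.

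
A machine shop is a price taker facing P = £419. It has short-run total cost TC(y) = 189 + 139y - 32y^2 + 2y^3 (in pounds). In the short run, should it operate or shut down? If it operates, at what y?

From TC, MC = TC'(y) = 139 - 64y + 6y^2 and AVC = VC/y = 139 - 32y + 2y^2.
AVC is minimized where dAVC/dy = -32 + 4y = 0, at y = 8; min AVC = 139 - 32·8 + 2·8^2 = £11.
P = £419 exceeds min AVC = £11, so the firm stays open.
Set P = MC: 419 = 139 - 64y + 6y^2 → -280 - 64y + 6y^2 = 0. The roots are y = -10/3 and y = 14; the profit-maximizing output is on the rising part of MC, so y* = 14.
Check: AVC at y = 14 is £83 ≤ P, so revenue covers variable cost.
Profit = P·y − TC = 419·14 − 1351 = £4515.

Produce at y = 14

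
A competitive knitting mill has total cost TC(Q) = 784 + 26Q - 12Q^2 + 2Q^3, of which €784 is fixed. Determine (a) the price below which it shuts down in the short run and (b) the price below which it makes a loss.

Shutdown price = €8; break-even price = €152

Shutdown price = min AVC. AVC = 26 - 12Q + 2Q^2, with vertex at Q = 3 and minimum €8.
ATC = 784/Q + 26 - 12Q + 2Q^2. Setting dATC/dQ = −784/Q^2 − 12 + 4Q = 0 gives Q = 7 (since 4·7^3 − 12·7^2 = 784).
min ATC = 784/7 + 26 − 12·7 + 2·7^2 = €152. That is the break-even price.
For €8 ≤ P < €152 the firm produces at a loss; below €8 it shuts down.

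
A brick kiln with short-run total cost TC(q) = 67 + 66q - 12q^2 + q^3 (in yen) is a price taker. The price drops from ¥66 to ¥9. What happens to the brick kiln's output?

MC = 66 - 24q + 3q^2; the shutdown threshold is min AVC = ¥30 (at q = 6).
With P = ¥66 above the shutdown price, P = MC gives q = 8.
At P = ¥9 < min AVC = ¥30, price no longer covers variable cost at any output, so the firm shuts down: q = 0.

Output falls from 8 to 0 (the firm shuts down)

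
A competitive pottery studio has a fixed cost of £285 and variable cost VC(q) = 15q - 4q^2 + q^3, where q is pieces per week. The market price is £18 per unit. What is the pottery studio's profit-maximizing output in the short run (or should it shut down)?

Produce at q = 3

Strip out fixed cost: VC = 15q - 4q^2 + q^3. Then AVC = 15 - 4q + q^2 and MC = 15 - 8q + 3q^2.
AVC is minimized where dAVC/dq = -4 + 2q = 0, at q = 2; min AVC = 15 - 4·2 + 2^2 = £11.
P = £18 exceeds min AVC = £11, so the firm stays open.
Set P = MC: 18 = 15 - 8q + 3q^2 → -3 - 8q + 3q^2 = 0. The roots are q = -1/3 and q = 3; the profit-maximizing output is on the rising part of MC, so q* = 3.
Check: AVC at q = 3 is £12 ≤ P, so revenue covers variable cost.
Profit = P·q − TC = 18·3 − 321 = -£267, a loss, but smaller than the £285 fixed cost the firm would lose by shutting down.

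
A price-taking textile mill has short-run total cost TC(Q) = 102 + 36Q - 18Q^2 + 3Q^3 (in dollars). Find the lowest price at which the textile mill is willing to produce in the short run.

$9 per unit

Short-run supply begins at min AVC. From VC = 36Q - 18Q^2 + 3Q^3, AVC = 36 - 18Q + 3Q^2.
At the minimum of AVC, MC = AVC. MC = 36 - 36Q + 9Q^2; setting MC = AVC gives 6Q^2 - 18Q = 0, so Q = 3. min AVC = 9.
The firm shuts down for any P below $9.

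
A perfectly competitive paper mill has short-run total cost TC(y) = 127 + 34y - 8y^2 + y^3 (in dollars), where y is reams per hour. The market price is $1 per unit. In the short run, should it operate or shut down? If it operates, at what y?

Variable cost is VC = 34y - 8y^2 + y^3, so AVC = VC/y = 34 - 8y + y^2 and MC = dTC/dy = 34 - 16y + 3y^2.
AVC is minimized where dAVC/dy = -8 + 2y = 0, at y = 4; min AVC = 34 - 8·4 + 4^2 = $18.
P = $1 lies below min AVC = $18; no output level covers variable cost.
Best response: produce nothing and absorb the $127 fixed cost.

Shut down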